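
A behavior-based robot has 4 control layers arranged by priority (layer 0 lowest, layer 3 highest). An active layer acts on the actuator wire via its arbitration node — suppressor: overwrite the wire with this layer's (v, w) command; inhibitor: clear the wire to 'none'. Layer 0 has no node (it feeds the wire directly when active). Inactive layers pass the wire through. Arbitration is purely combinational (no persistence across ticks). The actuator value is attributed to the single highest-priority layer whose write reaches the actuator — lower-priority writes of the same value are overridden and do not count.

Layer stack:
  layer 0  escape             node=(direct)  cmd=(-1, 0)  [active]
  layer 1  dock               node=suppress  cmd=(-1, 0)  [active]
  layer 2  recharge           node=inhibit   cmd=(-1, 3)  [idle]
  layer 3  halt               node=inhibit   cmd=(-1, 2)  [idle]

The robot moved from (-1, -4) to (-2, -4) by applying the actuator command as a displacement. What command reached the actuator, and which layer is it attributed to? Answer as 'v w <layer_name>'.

displacement = (-2, -4) − (-1, -4) = (-1, 0)
[0] escape on; wire := (-1, 0)
[1] dock on (suppress); wire := (-1, 0)
[2] recharge off; pass (-1, 0)
[3] halt off; pass (-1, 0)
output (-1, 0) — from layer 1 (dock)

-1 0 dock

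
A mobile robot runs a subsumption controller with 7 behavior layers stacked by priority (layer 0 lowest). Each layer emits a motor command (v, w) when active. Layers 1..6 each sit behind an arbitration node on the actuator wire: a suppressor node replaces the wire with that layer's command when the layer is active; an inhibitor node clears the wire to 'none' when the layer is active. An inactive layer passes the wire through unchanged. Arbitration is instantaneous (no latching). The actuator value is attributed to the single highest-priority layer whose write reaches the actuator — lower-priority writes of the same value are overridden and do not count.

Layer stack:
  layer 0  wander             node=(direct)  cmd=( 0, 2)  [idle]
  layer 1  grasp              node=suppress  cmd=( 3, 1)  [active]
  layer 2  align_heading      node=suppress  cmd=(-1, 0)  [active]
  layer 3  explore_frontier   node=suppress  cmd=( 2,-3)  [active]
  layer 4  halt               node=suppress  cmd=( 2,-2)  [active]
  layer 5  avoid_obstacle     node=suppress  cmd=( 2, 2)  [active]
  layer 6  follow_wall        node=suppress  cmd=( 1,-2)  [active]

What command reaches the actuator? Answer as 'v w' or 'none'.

L0 wander: idle → wire = none
L1 grasp: active, suppressor → wire = (3, 1)
L2 align_heading: active, suppressor → wire = (-1, 0)
L3 explore_frontier: active, suppressor → wire = (2, -3)
L4 halt: active, suppressor → wire = (2, -2)
L5 avoid_obstacle: active, suppressor → wire = (2, 2)
L6 follow_wall: active, suppressor → wire = (1, -2)
actuator = (1, -2)

1 -2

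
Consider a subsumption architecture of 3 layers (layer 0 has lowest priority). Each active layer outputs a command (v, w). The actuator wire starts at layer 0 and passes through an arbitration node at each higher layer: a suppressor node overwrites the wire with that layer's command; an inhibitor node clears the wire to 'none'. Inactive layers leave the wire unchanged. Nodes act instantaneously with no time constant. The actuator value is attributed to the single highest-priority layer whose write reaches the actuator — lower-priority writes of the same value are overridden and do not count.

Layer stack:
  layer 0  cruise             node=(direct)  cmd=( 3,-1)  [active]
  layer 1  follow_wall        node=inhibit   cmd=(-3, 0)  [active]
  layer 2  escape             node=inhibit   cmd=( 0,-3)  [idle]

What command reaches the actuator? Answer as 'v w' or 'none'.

layer 0 (cruise) active — direct: (3, -1)
layer 1 (follow_wall) active — inhibits: none
layer 2 (escape) idle — unchanged: none
→ actuator none

none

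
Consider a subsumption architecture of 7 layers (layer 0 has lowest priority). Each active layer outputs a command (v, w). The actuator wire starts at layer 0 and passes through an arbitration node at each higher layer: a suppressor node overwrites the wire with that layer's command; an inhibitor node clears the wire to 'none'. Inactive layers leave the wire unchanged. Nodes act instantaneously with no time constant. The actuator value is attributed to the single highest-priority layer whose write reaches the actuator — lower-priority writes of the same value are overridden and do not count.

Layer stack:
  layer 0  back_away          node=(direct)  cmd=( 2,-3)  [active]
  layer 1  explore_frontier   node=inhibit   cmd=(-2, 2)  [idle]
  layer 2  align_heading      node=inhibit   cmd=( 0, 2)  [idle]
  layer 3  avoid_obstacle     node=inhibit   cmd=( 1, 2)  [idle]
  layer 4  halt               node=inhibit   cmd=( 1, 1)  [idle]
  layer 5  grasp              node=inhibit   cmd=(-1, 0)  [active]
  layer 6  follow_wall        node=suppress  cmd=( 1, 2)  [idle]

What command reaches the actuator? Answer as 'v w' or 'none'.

layer 0 (back_away) active — direct: (2, -3)
layer 1 (explore_frontier) idle — unchanged: (2, -3)
layer 2 (align_heading) idle — unchanged: (2, -3)
layer 3 (avoid_obstacle) idle — unchanged: (2, -3)
layer 4 (halt) idle — unchanged: (2, -3)
layer 5 (grasp) active — inhibits: none
layer 6 (follow_wall) idle — unchanged: none
→ actuator none

none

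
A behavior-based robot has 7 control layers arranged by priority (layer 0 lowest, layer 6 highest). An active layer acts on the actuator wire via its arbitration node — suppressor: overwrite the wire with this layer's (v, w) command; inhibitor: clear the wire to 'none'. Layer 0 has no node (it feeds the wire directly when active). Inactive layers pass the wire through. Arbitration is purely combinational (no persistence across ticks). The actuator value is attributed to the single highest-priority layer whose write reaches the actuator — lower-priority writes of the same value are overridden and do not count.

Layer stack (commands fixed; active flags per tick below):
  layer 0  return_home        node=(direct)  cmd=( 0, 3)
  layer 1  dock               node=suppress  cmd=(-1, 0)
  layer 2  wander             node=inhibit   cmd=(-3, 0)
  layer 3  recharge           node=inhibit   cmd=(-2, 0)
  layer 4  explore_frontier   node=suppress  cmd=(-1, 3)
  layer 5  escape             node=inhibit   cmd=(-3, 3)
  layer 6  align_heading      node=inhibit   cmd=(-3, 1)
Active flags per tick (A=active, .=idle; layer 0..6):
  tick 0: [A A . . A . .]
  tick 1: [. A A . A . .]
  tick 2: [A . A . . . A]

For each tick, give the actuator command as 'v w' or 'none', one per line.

tick 0:
  [0] return_home on; wire := (0, 3)
  [1] dock on (suppress); wire := (-1, 0)
  [2] wander off; pass (-1, 0)
  [3] recharge off; pass (-1, 0)
  [4] explore_frontier on (suppress); wire := (-1, 3)
  [5] escape off; pass (-1, 3)
  [6] align_heading off; pass (-1, 3)
  output (-1, 3)
tick 1:
  [0] return_home off; wire := none
  [1] dock on (suppress); wire := (-1, 0)
  [2] wander on (inhibit); wire := none
  [3] recharge off; pass none
  [4] explore_frontier on (suppress); wire := (-1, 3)
  [5] escape off; pass (-1, 3)
  [6] align_heading off; pass (-1, 3)
  output (-1, 3)
tick 2:
  [0] return_home on; wire := (0, 3)
  [1] dock off; pass (0, 3)
  [2] wander on (inhibit); wire := none
  [3] recharge off; pass none
  [4] explore_frontier off; pass none
  [5] escape off; pass none
  [6] align_heading on (inhibit); wire := none
  output none

-1 3
-1 3
none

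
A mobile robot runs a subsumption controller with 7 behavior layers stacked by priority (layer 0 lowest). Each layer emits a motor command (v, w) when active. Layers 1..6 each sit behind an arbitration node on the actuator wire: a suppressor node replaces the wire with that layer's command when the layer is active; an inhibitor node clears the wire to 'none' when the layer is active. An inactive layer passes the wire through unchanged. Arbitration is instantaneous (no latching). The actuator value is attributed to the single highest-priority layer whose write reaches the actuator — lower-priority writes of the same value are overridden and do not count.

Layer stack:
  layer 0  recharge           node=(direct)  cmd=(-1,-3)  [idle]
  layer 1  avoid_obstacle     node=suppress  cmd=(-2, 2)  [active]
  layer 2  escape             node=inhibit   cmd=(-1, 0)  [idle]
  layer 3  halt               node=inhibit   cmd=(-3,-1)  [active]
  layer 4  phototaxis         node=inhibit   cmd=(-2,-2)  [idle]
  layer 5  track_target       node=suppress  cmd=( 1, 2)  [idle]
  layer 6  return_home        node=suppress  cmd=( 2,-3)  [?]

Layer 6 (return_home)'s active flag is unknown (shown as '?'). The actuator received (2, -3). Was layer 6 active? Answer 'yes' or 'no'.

If layer 6 is active=yes:
  actuator would be (2, -3)
If layer 6 is active=no:
  actuator would be none
Observed (2, -3), so layer 6 was active.

yes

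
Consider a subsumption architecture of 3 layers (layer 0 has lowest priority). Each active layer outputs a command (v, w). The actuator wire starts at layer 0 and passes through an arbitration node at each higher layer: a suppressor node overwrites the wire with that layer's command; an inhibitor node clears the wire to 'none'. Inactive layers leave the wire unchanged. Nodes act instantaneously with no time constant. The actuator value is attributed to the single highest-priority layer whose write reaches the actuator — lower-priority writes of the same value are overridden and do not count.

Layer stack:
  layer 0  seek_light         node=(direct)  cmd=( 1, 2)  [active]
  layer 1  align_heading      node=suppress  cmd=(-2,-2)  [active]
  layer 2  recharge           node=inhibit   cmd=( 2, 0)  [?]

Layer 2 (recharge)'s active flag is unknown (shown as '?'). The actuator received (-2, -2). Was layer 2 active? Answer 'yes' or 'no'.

If layer 2 is active=yes:
  actuator would be none
If layer 2 is active=no:
  actuator would be (-2, -2)
Observed (-2, -2), so layer 2 was idle.

no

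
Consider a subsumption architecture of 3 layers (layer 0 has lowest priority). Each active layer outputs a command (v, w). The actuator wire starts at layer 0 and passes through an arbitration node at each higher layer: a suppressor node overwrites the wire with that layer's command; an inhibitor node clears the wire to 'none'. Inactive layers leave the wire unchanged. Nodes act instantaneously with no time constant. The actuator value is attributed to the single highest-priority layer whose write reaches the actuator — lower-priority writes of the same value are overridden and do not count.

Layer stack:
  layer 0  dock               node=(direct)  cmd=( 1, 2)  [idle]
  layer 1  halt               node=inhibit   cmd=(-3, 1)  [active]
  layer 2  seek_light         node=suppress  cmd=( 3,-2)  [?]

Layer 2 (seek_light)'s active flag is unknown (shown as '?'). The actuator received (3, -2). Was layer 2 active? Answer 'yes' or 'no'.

yes

If layer 2 is active=yes:
  actuator would be (3, -2)
If layer 2 is active=no:
  actuator would be none
Observed (3, -2), so layer 2 was active.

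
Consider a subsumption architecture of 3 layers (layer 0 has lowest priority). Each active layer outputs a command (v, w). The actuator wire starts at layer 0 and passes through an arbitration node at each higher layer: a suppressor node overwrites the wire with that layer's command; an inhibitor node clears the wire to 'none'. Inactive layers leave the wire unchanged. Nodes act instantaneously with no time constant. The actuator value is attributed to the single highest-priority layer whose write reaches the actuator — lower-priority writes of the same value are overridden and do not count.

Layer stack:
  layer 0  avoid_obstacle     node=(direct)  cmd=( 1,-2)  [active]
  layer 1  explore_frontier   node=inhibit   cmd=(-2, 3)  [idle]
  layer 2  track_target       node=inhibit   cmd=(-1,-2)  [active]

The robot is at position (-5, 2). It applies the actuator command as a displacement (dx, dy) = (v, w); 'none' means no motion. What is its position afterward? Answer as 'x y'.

[0] avoid_obstacle on; wire := (1, -2)
[1] explore_frontier off; pass (1, -2)
[2] track_target on (inhibit); wire := none
output none
position: (-5, 2) + none = (-5, 2)

-5 2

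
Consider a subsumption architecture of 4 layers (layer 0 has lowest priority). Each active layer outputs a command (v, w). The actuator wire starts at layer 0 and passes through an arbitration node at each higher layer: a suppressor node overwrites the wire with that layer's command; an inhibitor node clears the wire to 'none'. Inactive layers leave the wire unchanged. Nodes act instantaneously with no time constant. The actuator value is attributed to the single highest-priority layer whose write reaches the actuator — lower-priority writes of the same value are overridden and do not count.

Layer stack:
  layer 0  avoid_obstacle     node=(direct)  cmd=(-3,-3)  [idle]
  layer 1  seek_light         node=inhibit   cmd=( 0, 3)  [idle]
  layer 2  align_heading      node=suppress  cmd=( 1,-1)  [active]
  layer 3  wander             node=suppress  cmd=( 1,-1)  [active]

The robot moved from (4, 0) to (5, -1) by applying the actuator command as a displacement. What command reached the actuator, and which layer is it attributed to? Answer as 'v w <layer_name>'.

displacement = (5, -1) − (4, 0) = (1, -1)
layer 0 (avoid_obstacle) idle — none
layer 1 (seek_light) idle — unchanged: none
layer 2 (align_heading) active — suppresses: (1, -1)
layer 3 (wander) active — suppresses: (1, -1)
→ actuator (1, -1) — from layer 3 (wander)

1 -1 wander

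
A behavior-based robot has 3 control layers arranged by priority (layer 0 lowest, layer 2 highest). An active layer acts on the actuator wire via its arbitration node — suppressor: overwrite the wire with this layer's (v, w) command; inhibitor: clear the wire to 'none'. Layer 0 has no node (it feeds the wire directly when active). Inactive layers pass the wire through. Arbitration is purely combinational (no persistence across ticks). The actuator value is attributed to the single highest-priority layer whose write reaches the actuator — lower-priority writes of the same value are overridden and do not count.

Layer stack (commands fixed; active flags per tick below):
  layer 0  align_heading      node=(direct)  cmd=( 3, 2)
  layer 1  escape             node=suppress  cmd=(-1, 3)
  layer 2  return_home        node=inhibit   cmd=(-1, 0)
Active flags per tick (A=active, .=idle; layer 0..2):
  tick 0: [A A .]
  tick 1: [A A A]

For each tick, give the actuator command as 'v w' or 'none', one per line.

tick 0:
  [0] align_heading on; wire := (3, 2)
  [1] escape on (suppress); wire := (-1, 3)
  [2] return_home off; pass (-1, 3)
  output (-1, 3)
tick 1:
  [0] align_heading on; wire := (3, 2)
  [1] escape on (suppress); wire := (-1, 3)
  [2] return_home on (inhibit); wire := none
  output none

-1 3
none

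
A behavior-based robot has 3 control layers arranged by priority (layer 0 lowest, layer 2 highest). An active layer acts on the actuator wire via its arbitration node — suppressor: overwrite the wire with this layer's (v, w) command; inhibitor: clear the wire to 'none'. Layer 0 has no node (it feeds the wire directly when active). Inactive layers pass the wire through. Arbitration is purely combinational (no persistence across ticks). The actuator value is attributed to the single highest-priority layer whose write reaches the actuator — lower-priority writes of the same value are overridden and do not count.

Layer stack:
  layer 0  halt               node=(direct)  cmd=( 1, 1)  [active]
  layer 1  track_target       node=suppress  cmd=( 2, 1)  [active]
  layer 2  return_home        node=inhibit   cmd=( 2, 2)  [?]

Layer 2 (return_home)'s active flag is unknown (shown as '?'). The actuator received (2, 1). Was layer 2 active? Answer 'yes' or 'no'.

no

If layer 2 is active=yes:
  actuator would be none
If layer 2 is active=no:
  actuator would be (2, 1)
Observed (2, 1), so layer 2 was idle.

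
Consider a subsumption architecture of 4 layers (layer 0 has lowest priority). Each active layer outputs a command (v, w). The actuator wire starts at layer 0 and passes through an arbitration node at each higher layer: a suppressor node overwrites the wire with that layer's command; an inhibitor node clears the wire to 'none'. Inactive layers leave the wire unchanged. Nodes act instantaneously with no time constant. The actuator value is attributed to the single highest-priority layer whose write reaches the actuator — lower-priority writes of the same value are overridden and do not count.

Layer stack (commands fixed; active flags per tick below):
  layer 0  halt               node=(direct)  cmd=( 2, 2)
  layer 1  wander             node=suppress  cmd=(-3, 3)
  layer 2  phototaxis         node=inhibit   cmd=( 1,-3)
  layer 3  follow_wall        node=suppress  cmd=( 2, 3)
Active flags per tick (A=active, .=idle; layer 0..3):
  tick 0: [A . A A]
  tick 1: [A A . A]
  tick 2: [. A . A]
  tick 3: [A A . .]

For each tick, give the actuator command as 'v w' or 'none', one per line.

tick 0:
  [0] halt on; wire := (2, 2)
  [1] wander off; pass (2, 2)
  [2] phototaxis on (inhibit); wire := none
  [3] follow_wall on (suppress); wire := (2, 3)
  output (2, 3)
tick 1:
  [0] halt on; wire := (2, 2)
  [1] wander on (suppress); wire := (-3, 3)
  [2] phototaxis off; pass (-3, 3)
  [3] follow_wall on (suppress); wire := (2, 3)
  output (2, 3)
tick 2:
  [0] halt off; wire := none
  [1] wander on (suppress); wire := (-3, 3)
  [2] phototaxis off; pass (-3, 3)
  [3] follow_wall on (suppress); wire := (2, 3)
  output (2, 3)
tick 3:
  [0] halt on; wire := (2, 2)
  [1] wander on (suppress); wire := (-3, 3)
  [2] phototaxis off; pass (-3, 3)
  [3] follow_wall off; pass (-3, 3)
  output (-3, 3)

2 3
2 3
2 3
-3 3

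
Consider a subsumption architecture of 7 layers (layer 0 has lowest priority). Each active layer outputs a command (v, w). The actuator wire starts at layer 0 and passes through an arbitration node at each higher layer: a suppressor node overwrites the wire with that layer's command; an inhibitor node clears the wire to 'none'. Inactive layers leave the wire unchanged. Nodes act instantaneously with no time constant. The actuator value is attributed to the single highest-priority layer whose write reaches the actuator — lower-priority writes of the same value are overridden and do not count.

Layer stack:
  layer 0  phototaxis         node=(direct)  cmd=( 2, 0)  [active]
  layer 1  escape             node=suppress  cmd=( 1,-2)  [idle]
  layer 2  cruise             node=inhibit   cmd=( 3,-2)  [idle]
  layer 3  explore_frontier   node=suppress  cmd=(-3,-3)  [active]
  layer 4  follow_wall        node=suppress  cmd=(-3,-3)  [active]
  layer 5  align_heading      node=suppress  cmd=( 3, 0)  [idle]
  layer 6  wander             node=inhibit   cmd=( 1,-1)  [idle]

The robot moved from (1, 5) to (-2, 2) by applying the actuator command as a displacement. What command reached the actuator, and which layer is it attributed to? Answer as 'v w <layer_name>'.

-3 -3 follow_wall

displacement = (-2, 2) − (1, 5) = (-3, -3)
[0] phototaxis on; wire := (2, 0)
[1] escape off; pass (2, 0)
[2] cruise off; pass (2, 0)
[3] explore_frontier on (suppress); wire := (-3, -3)
[4] follow_wall on (suppress); wire := (-3, -3)
[5] align_heading off; pass (-3, -3)
[6] wander off; pass (-3, -3)
output (-3, -3) — from layer 4 (follow_wall)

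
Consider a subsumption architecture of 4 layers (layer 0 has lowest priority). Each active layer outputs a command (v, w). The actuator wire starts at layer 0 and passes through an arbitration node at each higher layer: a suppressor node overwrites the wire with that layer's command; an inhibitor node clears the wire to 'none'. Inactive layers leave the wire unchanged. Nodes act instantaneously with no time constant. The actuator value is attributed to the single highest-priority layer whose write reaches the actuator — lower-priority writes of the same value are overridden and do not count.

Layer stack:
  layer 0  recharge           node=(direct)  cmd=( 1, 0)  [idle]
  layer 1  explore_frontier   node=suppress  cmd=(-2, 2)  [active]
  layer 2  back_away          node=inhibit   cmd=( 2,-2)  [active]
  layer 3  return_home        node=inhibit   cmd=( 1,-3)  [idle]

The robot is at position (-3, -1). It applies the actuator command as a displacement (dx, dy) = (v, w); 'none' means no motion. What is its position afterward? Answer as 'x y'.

[0] recharge off; wire := none
[1] explore_frontier on (suppress); wire := (-2, 2)
[2] back_away on (inhibit); wire := none
[3] return_home off; pass none
output none
position: (-3, -1) + none = (-3, -1)

-3 -1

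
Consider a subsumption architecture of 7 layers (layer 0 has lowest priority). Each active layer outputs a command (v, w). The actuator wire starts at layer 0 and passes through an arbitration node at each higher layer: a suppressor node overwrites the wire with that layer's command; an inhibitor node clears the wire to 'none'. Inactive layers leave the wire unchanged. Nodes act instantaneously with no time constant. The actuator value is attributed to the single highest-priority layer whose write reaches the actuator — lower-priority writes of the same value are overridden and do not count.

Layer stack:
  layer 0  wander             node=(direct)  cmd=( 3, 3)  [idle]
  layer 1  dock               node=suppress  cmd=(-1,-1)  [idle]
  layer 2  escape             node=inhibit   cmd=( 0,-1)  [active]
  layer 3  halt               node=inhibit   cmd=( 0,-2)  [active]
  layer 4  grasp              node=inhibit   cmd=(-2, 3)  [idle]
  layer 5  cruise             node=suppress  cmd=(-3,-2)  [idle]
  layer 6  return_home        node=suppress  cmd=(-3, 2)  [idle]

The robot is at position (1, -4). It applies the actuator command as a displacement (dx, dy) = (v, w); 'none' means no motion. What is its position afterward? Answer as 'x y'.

[0] wander off; wire := none
[1] dock off; pass none
[2] escape on (inhibit); wire := none
[3] halt on (inhibit); wire := none
[4] grasp off; pass none
[5] cruise off; pass none
[6] return_home off; pass none
output none
position: (1, -4) + none = (1, -4)

1 -4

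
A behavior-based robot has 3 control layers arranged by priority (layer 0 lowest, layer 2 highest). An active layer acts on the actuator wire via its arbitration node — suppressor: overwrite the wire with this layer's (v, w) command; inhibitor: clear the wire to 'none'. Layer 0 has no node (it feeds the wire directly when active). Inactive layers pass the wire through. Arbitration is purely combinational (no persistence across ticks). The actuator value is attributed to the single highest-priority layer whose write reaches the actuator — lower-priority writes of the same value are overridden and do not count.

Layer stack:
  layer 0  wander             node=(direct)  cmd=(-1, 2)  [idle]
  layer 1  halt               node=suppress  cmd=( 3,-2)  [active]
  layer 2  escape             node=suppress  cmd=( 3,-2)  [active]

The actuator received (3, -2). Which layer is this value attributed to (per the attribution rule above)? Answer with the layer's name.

layer 0 (wander) idle — none
layer 1 (halt) active — suppresses: (3, -2)
layer 2 (escape) active — suppresses: (3, -2)
→ actuator (3, -2)
last writer: layer 2 = escape

escape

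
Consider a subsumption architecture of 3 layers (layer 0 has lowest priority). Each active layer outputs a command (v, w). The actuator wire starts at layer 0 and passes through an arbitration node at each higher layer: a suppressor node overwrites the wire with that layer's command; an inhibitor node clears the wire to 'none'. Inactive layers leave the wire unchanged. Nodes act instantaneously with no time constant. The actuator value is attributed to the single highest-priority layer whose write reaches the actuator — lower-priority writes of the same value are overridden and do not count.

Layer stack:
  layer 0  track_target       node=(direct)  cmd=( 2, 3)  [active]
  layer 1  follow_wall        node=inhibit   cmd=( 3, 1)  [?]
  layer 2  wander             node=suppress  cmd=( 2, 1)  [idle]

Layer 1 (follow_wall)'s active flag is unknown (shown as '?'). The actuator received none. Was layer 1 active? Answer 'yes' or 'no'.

yes

If layer 1 is active=yes:
  actuator would be none
If layer 1 is active=no:
  actuator would be (2, 3)
Observed none, so layer 1 was active.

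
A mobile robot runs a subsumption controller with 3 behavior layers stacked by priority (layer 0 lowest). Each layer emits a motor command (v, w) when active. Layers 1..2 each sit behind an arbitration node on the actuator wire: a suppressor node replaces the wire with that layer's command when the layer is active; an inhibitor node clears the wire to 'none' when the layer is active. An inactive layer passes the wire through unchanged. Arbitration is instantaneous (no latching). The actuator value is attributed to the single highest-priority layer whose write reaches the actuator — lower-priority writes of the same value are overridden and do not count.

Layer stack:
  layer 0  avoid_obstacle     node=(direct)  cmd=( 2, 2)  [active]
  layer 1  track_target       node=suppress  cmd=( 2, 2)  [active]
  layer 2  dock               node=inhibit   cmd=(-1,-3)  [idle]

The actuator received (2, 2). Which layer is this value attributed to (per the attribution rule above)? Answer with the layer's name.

track_target

layer 0 (avoid_obstacle) active — direct: (2, 2)
layer 1 (track_target) active — suppresses: (2, 2)
layer 2 (dock) idle — unchanged: (2, 2)
→ actuator (2, 2)
last writer: layer 1 = track_target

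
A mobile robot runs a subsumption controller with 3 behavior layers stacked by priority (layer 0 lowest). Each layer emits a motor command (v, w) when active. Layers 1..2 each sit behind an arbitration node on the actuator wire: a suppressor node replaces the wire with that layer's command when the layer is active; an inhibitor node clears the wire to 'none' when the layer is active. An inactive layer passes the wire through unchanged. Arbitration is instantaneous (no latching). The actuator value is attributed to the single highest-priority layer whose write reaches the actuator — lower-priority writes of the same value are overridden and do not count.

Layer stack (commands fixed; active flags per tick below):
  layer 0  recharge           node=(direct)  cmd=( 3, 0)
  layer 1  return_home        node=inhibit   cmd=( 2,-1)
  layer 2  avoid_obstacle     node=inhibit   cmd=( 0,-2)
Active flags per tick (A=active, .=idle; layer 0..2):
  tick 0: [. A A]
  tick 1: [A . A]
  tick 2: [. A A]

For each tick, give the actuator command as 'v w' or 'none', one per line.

tick 0:
  layer 0 (recharge) idle — none
  layer 1 (return_home) active — inhibits: none
  layer 2 (avoid_obstacle) active — inhibits: none
  → actuator none
tick 1:
  layer 0 (recharge) active — direct: (3, 0)
  layer 1 (return_home) idle — unchanged: (3, 0)
  layer 2 (avoid_obstacle) active — inhibits: none
  → actuator none
tick 2:
  layer 0 (recharge) idle — none
  layer 1 (return_home) active — inhibits: none
  layer 2 (avoid_obstacle) active — inhibits: none
  → actuator none

none
none
none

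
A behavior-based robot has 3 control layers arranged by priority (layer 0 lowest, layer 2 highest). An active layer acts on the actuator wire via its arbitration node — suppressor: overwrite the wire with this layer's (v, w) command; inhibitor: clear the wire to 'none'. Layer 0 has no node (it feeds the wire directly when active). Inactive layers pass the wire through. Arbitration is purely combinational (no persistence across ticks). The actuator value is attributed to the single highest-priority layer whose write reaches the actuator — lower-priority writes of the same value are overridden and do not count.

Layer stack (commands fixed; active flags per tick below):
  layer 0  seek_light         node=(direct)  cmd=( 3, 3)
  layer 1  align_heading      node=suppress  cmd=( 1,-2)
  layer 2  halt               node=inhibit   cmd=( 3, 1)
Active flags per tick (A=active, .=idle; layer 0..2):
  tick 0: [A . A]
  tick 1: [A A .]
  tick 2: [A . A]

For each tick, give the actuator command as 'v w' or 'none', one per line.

none
1 -2
none

tick 0:
  L0 seek_light: active, feeds wire = (3, 3)
  L1 align_heading: idle → wire stays (3, 3)
  L2 halt: active, inhibitor → wire = none
  actuator = none
tick 1:
  L0 seek_light: active, feeds wire = (3, 3)
  L1 align_heading: active, suppressor → wire = (1, -2)
  L2 halt: idle → wire stays (1, -2)
  actuator = (1, -2)
tick 2:
  L0 seek_light: active, feeds wire = (3, 3)
  L1 align_heading: idle → wire stays (3, 3)
  L2 halt: active, inhibitor → wire = none
  actuator = none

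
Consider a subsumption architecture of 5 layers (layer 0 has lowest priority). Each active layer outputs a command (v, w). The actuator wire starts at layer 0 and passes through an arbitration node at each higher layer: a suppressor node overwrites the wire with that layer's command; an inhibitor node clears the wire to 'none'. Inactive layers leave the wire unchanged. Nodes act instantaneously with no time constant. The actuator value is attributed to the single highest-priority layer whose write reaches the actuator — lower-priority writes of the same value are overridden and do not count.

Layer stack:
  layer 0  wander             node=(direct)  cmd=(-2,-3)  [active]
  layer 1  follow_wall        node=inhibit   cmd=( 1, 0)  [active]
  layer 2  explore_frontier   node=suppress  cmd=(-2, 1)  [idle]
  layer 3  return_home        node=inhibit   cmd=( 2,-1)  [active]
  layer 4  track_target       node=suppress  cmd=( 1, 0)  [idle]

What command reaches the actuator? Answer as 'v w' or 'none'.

none

L0 wander: active, feeds wire = (-2, -3)
L1 follow_wall: active, inhibitor → wire = none
L2 explore_frontier: idle → wire stays none
L3 return_home: active, inhibitor → wire = none
L4 track_target: idle → wire stays none
actuator = none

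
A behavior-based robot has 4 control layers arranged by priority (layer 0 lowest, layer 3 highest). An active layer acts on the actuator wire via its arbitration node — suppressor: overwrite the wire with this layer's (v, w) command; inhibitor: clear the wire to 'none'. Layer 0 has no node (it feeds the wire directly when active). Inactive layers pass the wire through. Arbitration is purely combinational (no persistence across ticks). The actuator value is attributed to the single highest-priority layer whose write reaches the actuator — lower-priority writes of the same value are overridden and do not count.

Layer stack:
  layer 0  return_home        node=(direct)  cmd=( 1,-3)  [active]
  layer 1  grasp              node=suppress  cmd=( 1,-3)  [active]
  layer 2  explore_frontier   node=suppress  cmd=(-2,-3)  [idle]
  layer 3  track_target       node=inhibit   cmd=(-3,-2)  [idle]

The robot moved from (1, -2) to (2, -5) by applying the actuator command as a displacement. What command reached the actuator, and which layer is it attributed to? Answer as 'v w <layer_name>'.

1 -3 grasp

displacement = (2, -5) − (1, -2) = (1, -3)
L0 return_home: active, feeds wire = (1, -3)
L1 grasp: active, suppressor → wire = (1, -3)
L2 explore_frontier: idle → wire stays (1, -3)
L3 track_target: idle → wire stays (1, -3)
actuator = (1, -3) — from layer 1 (grasp)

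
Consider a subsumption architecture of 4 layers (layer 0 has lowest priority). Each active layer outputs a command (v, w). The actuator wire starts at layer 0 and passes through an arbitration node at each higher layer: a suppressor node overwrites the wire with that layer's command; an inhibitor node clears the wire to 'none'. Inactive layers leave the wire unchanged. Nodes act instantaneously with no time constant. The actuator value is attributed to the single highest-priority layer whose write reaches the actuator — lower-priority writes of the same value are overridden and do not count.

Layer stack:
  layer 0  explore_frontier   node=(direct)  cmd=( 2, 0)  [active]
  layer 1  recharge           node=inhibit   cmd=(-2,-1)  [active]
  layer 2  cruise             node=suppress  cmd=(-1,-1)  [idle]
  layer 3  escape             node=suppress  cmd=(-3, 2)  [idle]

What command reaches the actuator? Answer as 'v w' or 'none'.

none

[0] explore_frontier on; wire := (2, 0)
[1] recharge on (inhibit); wire := none
[2] cruise off; pass none
[3] escape off; pass none
output none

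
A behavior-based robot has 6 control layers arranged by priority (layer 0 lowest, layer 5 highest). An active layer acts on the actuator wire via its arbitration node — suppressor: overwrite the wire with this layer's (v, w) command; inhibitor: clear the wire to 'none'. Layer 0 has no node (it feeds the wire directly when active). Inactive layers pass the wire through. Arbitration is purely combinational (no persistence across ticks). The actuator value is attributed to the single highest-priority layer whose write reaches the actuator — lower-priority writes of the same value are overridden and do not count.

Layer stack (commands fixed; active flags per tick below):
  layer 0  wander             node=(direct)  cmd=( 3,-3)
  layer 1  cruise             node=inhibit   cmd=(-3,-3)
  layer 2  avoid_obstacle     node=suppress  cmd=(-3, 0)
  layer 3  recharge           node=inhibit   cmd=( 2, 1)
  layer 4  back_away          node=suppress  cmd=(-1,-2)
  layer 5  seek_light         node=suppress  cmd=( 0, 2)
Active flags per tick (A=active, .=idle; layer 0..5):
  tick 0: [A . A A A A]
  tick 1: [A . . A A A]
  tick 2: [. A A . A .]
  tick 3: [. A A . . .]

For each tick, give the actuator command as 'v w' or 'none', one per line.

0 2
0 2
-1 -2
-3 0

tick 0:
  [0] wander on; wire := (3, -3)
  [1] cruise off; pass (3, -3)
  [2] avoid_obstacle on (suppress); wire := (-3, 0)
  [3] recharge on (inhibit); wire := none
  [4] back_away on (suppress); wire := (-1, -2)
  [5] seek_light on (suppress); wire := (0, 2)
  output (0, 2)
tick 1:
  [0] wander on; wire := (3, -3)
  [1] cruise off; pass (3, -3)
  [2] avoid_obstacle off; pass (3, -3)
  [3] recharge on (inhibit); wire := none
  [4] back_away on (suppress); wire := (-1, -2)
  [5] seek_light on (suppress); wire := (0, 2)
  output (0, 2)
tick 2:
  [0] wander off; wire := none
  [1] cruise on (inhibit); wire := none
  [2] avoid_obstacle on (suppress); wire := (-3, 0)
  [3] recharge off; pass (-3, 0)
  [4] back_away on (suppress); wire := (-1, -2)
  [5] seek_light off; pass (-1, -2)
  output (-1, -2)
tick 3:
  [0] wander off; wire := none
  [1] cruise on (inhibit); wire := none
  [2] avoid_obstacle on (suppress); wire := (-3, 0)
  [3] recharge off; pass (-3, 0)
  [4] back_away off; pass (-3, 0)
  [5] seek_light off; pass (-3, 0)
  output (-3, 0)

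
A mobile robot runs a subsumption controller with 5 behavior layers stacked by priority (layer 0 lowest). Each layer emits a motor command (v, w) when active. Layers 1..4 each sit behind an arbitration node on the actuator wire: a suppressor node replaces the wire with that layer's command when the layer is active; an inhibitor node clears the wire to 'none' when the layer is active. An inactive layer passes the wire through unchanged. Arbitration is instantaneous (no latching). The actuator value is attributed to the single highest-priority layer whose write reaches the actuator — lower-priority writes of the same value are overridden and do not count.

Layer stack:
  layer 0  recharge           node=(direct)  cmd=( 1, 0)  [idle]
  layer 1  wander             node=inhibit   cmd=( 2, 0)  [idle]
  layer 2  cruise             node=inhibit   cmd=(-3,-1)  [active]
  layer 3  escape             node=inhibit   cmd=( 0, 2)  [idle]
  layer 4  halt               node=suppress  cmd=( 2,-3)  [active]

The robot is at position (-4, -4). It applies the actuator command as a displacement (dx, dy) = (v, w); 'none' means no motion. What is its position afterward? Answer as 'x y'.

-2 -7

L0 recharge: idle → wire = none
L1 wander: idle → wire stays none
L2 cruise: active, inhibitor → wire = none
L3 escape: idle → wire stays none
L4 halt: active, suppressor → wire = (2, -3)
actuator = (2, -3)
position: (-4, -4) + (2, -3) = (-2, -7)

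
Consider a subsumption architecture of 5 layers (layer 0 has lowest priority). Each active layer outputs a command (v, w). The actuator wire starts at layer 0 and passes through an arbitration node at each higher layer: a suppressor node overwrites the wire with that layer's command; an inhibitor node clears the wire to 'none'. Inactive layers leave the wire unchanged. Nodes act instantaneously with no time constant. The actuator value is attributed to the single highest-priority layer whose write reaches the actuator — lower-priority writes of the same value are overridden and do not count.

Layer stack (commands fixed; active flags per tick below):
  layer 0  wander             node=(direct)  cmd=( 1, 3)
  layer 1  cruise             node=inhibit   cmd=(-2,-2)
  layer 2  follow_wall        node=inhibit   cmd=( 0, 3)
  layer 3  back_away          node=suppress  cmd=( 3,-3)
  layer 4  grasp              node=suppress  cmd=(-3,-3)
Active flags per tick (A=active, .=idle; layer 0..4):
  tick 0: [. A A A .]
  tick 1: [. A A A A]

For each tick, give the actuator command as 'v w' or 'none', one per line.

tick 0:
  layer 0 (wander) idle — none
  layer 1 (cruise) active — inhibits: none
  layer 2 (follow_wall) active — inhibits: none
  layer 3 (back_away) active — suppresses: (3, -3)
  layer 4 (grasp) idle — unchanged: (3, -3)
  → actuator (3, -3)
tick 1:
  layer 0 (wander) idle — none
  layer 1 (cruise) active — inhibits: none
  layer 2 (follow_wall) active — inhibits: none
  layer 3 (back_away) active — suppresses: (3, -3)
  layer 4 (grasp) active — suppresses: (-3, -3)
  → actuator (-3, -3)

3 -3
-3 -3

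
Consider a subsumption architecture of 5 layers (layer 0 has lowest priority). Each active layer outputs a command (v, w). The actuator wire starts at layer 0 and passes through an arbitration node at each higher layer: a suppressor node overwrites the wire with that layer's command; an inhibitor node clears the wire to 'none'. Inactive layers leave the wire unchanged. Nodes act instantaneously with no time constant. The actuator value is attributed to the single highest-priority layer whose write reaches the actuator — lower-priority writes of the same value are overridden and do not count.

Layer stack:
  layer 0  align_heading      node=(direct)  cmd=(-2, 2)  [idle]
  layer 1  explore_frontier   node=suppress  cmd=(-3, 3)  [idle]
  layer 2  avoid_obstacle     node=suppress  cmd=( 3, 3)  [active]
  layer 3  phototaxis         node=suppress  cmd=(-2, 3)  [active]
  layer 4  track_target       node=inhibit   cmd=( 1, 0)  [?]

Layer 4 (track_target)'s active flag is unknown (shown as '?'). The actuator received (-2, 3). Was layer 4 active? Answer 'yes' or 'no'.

If layer 4 is active=yes:
  actuator would be none
If layer 4 is active=no:
  actuator would be (-2, 3)
Observed (-2, 3), so layer 4 was idle.

no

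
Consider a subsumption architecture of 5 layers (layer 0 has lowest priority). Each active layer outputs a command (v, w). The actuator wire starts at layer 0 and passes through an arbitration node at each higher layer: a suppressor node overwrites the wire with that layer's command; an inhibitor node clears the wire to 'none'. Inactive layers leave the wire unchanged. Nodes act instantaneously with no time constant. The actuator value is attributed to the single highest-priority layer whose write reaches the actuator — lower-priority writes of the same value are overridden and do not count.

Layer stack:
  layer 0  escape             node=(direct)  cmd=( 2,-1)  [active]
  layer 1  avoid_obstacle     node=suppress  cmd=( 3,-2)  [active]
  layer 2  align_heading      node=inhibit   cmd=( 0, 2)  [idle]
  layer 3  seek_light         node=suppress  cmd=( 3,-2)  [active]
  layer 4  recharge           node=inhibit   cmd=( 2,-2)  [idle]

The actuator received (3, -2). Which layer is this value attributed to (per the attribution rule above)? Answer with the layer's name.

seek_light

[0] escape on; wire := (2, -1)
[1] avoid_obstacle on (suppress); wire := (3, -2)
[2] align_heading off; pass (3, -2)
[3] seek_light on (suppress); wire := (3, -2)
[4] recharge off; pass (3, -2)
output (3, -2)
last writer: layer 3 = seek_light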